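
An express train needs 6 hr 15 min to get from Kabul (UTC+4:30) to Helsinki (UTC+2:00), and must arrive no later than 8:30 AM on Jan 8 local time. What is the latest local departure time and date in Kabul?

4:45 AM on January 8

Target arrival in UTC: 8:30 AM − 2:00 = 6:30 AM on Jan 8.
Subtract 6 hours 15 minutes → departure 12:15 AM UTC on Jan 8.
Kabul is UTC+4:30: 12:15 AM + 4:30 = 4:45 AM on Jan 8.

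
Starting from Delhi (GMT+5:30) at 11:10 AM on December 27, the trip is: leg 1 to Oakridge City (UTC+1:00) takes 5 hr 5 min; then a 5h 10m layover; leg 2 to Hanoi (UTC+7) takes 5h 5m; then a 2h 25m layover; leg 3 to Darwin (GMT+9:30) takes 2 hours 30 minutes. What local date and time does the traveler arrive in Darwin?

11:25 AM on December 28

Convert departure to UTC: 11:10 AM − 5:30 = 5:40 AM UTC on Dec 27.
Add 5 hours and 5 minutes leg 1 → 10:45 AM UTC.
Add 5 hours and 10 minutes layover in Oakridge City → 3:55 PM UTC.
Add 5 hours and 5 minutes leg 2 → 9:00 PM UTC.
Add 2 hours and 25 minutes layover in Hanoi → 11:25 PM UTC.
Add 2 hours and 30 minutes leg 3 → 1:55 AM UTC (Dec 28).
Darwin is UTC+9:30, so local arrival = 1:55 AM + 9:30 = 11:25 AM on Dec 28.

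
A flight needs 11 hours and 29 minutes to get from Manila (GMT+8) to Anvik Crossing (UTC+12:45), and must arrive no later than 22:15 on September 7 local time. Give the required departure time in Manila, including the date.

06:01 on September 7

Target arrival in UTC: 22:15 − 12:45 = 09:30 on Sep 7.
Subtract 11 hours 29 minutes → departure 22:01 UTC on Sep 6.
Manila is UTC+8:00: 22:01 + 8:00 = 06:01 on Sep 7.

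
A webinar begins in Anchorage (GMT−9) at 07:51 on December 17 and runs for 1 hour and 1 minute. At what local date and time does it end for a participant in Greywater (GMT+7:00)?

Greywater is 16:00 ahead of Anchorage.
After 1 hour 1 minute it is 08:52 in Anchorage.
Shift by the zone difference: 08:52 + 16:00 = 00:52 on Dec 18 in Greywater.

00:52 on Dec 18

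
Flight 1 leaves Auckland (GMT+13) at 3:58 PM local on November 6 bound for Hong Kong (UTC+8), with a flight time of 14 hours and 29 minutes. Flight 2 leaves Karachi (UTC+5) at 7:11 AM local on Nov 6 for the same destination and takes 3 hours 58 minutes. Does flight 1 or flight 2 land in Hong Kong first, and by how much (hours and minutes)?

the second, by 11 hours 18 minutes

Flight 1 in UTC: 3:58 PM − 13:00 = 2:58 AM on Nov 6.
+14 hours 29 minutes → arrive 5:27 PM UTC on Nov 6.
Flight 2 in UTC: 7:11 AM − 5:00 = 2:11 AM on Nov 6.
+3 hours and 58 minutes → arrive 6:09 AM UTC on Nov 6.
Flight 2 lands earlier by 11 hours 18 minutes.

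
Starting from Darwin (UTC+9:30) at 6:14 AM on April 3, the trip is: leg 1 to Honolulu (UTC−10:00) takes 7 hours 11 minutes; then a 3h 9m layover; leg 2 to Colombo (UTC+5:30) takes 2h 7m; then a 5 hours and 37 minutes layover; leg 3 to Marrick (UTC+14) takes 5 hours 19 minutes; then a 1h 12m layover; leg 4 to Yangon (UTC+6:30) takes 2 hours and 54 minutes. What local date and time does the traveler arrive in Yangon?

Convert departure to UTC: 6:14 AM − 9:30 = 8:44 PM UTC on Apr 2.
Add 7 hours and 11 minutes leg 1 → 3:55 AM UTC (Apr 3).
Add 3 hours and 9 minutes layover in Honolulu → 7:04 AM UTC.
Add 2 hours and 7 minutes leg 2 → 9:11 AM UTC.
Add 5 hours 37 minutes layover in Colombo → 2:48 PM UTC.
Add 5 hours and 19 minutes leg 3 → 8:07 PM UTC.
Add 1 hour 12 minutes layover in Marrick → 9:19 PM UTC.
Add 2 hours and 54 minutes leg 4 → 12:13 AM UTC (Apr 4).
Yangon is UTC+6:30, so local arrival = 12:13 AM + 6:30 = 6:43 AM on Apr 4.

6:43 AM on Apr 4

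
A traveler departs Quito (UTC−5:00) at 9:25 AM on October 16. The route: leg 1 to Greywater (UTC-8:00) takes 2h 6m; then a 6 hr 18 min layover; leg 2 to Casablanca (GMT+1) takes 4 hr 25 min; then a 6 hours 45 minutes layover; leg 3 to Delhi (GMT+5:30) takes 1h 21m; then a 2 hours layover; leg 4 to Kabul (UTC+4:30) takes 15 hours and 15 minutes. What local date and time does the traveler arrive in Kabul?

Convert departure to UTC: 9:25 AM + 5:00 = 2:25 PM UTC on Oct 16.
Add 2 hours and 6 minutes leg 1 → 4:31 PM UTC.
Add 6 hours 18 minutes layover in Greywater → 10:49 PM UTC.
Add 4 hours 25 minutes leg 2 → 3:14 AM UTC (Oct 17).
Add 6 hours and 45 minutes layover in Casablanca → 9:59 AM UTC.
Add 1 hour and 21 minutes leg 3 → 11:20 AM UTC.
Add 2 hours layover in Delhi → 1:20 PM UTC.
Add 15 hours 15 minutes leg 4 → 4:35 AM UTC (Oct 18).
Kabul is UTC+4:30, so local arrival = 4:35 AM + 4:30 = 9:05 AM on Oct 18.

9:05 AM on Oct 18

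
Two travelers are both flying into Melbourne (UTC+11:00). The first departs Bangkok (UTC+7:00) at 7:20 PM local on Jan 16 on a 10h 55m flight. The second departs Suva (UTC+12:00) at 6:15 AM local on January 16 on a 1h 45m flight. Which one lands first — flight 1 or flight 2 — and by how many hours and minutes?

Flight 1 in UTC: 7:20 PM − 7:00 = 12:20 PM on Jan 16.
+10 hours 55 minutes → arrive 11:15 PM UTC on Jan 16.
Flight 2 in UTC: 6:15 AM − 12:00 = 6:15 PM on Jan 15.
+1 hour 45 minutes → arrive 8:00 PM UTC on Jan 15.
Flight 2 lands earlier by 27 hours 15 minutes.

the second, by 27 hours 15 minutes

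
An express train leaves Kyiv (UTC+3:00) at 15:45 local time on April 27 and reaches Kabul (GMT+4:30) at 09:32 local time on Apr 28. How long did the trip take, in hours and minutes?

16 hours 17 minutes

Kabul is 1:30 ahead of Kyiv.
Clock-face elapsed time (ignoring zones) is 17 hours 47 minutes.
Actual elapsed = 17 hours 47 minutes − 1:30 = 16 hours 17 minutes.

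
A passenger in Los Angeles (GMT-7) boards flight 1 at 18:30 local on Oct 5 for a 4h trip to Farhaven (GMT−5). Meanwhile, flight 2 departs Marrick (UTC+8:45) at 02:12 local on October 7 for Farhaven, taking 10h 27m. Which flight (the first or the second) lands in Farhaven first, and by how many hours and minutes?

Flight 1 in UTC: 18:30 + 7:00 = 01:30 on Oct 6.
+4 hours → arrive 05:30 UTC on Oct 6.
Flight 2 in UTC: 02:12 − 8:45 = 17:27 on Oct 6.
+10 hours and 27 minutes → arrive 03:54 UTC on Oct 7.
Flight 1 lands earlier by 22 hours 24 minutes.

the first, by 22 hours 24 minutes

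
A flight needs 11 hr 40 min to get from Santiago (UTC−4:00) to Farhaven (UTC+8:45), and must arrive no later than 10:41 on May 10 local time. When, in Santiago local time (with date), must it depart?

10:16 on May 9

Target arrival in UTC: 10:41 − 8:45 = 01:56 on May 10.
Subtract 11 hours 40 minutes → departure 14:16 UTC on May 9.
Santiago is UTC−4:00: 14:16 − 4:00 = 10:16 on May 9.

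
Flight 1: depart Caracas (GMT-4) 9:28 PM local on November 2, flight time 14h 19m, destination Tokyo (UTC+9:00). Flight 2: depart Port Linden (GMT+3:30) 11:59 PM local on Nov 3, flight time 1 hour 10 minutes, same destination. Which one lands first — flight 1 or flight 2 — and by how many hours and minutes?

Flight 1 in UTC: 9:28 PM + 4:00 = 1:28 AM on Nov 3.
+14 hours 19 minutes → arrive 3:47 PM UTC on Nov 3.
Flight 2 in UTC: 11:59 PM − 3:30 = 8:29 PM on Nov 3.
+1 hour 10 minutes → arrive 9:39 PM UTC on Nov 3.
Flight 1 lands earlier by 5 hours 52 minutes.

the first, by 5 hours 52 minutes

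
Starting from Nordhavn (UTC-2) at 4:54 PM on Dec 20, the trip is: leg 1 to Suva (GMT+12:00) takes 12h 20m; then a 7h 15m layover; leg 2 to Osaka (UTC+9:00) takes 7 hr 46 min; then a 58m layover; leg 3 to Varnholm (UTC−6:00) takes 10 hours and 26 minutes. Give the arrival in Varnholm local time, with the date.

3:39 AM on Dec 22

Convert departure to UTC: 4:54 PM + 2:00 = 6:54 PM UTC on Dec 20.
Add 12 hours 20 minutes leg 1 → 7:14 AM UTC (Dec 21).
Add 7 hours 15 minutes layover in Suva → 2:29 PM UTC.
Add 7 hours 46 minutes leg 2 → 10:15 PM UTC.
Add 58 minutes layover in Osaka → 11:13 PM UTC.
Add 10 hours 26 minutes leg 3 → 9:39 AM UTC (Dec 22).
Varnholm is UTC−6:00, so local arrival = 9:39 AM − 6:00 = 3:39 AM on Dec 22.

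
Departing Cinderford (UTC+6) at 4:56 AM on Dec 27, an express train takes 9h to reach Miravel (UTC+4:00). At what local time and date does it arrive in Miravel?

Convert departure to UTC: 4:56 AM − 6:00 = 10:56 PM UTC on Dec 26.
Add 9 hours travel time → 7:56 AM UTC (Dec 27).
Miravel is UTC+4:00, so local arrival = 7:56 AM + 4:00 = 11:56 AM on Dec 27.

11:56 AM on Dec 27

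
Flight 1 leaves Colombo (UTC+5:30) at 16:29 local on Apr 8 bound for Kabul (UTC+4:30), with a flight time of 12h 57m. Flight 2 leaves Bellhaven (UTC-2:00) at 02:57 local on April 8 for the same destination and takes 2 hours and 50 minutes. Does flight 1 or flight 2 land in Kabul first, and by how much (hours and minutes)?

the second, by 16 hours 9 minutes

Flight 1 in UTC: 16:29 − 5:30 = 10:59 on Apr 8.
+12 hours 57 minutes → arrive 23:56 UTC on Apr 8.
Flight 2 in UTC: 02:57 + 2:00 = 04:57 on Apr 8.
+2 hours 50 minutes → arrive 07:47 UTC on Apr 8.
Flight 2 lands earlier by 16 hours 9 minutes.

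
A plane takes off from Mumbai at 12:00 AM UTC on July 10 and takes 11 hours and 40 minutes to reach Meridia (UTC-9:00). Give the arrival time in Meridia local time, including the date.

2:40 AM on July 10

Departure is given in UTC: 12:00 AM on Jul 10.
Add 11 hours 40 minutes → 11:40 AM UTC.
Meridia is UTC−9:00: 11:40 AM − 9:00 = 2:40 AM on Jul 10.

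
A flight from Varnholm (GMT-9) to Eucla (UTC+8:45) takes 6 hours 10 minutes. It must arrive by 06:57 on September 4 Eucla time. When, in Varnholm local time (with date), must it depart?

Target arrival in UTC: 06:57 − 8:45 = 22:12 on Sep 3.
Subtract 6 hours and 10 minutes → departure 16:02 UTC on Sep 3.
Varnholm is UTC−9:00: 16:02 − 9:00 = 07:02 on Sep 3.

07:02 on September 3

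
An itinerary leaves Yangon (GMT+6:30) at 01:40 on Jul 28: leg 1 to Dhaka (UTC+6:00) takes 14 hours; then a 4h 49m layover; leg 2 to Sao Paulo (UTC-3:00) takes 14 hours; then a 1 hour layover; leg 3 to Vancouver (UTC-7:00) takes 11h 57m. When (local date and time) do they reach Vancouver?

09:56 on July 29

Convert departure to UTC: 01:40 − 6:30 = 19:10 UTC on Jul 27.
Add 14 hours leg 1 → 09:10 UTC (Jul 28).
Add 4 hours 49 minutes layover in Dhaka → 13:59 UTC.
Add 14 hours leg 2 → 03:59 UTC (Jul 29).
Add 1 hour layover in Sao Paulo → 04:59 UTC.
Add 11 hours and 57 minutes leg 3 → 16:56 UTC.
Vancouver is UTC−7:00, so local arrival = 16:56 − 7:00 = 09:56 on Jul 29.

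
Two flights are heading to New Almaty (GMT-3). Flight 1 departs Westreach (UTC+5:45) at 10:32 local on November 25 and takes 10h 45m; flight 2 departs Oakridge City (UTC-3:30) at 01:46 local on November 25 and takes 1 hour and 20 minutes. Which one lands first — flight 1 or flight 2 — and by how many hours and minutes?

the second, by 8 hours 56 minutes

Flight 1 in UTC: 10:32 − 5:45 = 04:47 on Nov 25.
+10 hours and 45 minutes → arrive 15:32 UTC on Nov 25.
Flight 2 in UTC: 01:46 + 3:30 = 05:16 on Nov 25.
+1 hour and 20 minutes → arrive 06:36 UTC on Nov 25.
Flight 2 lands earlier by 8 hours 56 minutes.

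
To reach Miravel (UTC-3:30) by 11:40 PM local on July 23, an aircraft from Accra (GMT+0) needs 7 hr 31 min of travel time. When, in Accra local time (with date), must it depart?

Target arrival in UTC: 11:40 PM + 3:30 = 3:10 AM on Jul 24.
Subtract 7 hours and 31 minutes → departure 7:39 PM UTC on Jul 23.
Accra is UTC+0, so departure is 7:39 PM on Jul 23.

7:39 PM on Jul 23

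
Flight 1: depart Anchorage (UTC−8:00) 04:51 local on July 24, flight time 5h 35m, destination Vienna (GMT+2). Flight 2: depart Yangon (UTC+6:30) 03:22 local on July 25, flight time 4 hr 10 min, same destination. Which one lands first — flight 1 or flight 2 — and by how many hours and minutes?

Flight 1 in UTC: 04:51 + 8:00 = 12:51 on Jul 24.
+5 hours and 35 minutes → arrive 18:26 UTC on Jul 24.
Flight 2 in UTC: 03:22 − 6:30 = 20:52 on Jul 24.
+4 hours 10 minutes → arrive 01:02 UTC on Jul 25.
Flight 1 lands earlier by 6 hours 36 minutes.

the first, by 6 hours 36 minutes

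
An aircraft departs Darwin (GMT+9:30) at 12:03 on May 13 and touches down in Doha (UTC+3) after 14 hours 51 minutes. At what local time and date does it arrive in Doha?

Convert departure to UTC: 12:03 − 9:30 = 02:33 UTC on May 13.
Add 14 hours and 51 minutes travel time → 17:24 UTC.
Doha is UTC+3:00, so local arrival = 17:24 + 3:00 = 20:24 on May 13.

20:24 on May 13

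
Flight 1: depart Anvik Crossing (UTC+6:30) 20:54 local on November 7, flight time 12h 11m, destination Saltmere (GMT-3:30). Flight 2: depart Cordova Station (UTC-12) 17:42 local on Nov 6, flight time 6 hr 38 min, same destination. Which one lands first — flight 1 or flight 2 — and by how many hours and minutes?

the second, by 14 hours 15 minutes

Flight 1 in UTC: 20:54 − 6:30 = 14:24 on Nov 7.
+12 hours and 11 minutes → arrive 02:35 UTC on Nov 8.
Flight 2 in UTC: 17:42 + 12:00 = 05:42 on Nov 7.
+6 hours and 38 minutes → arrive 12:20 UTC on Nov 7.
Flight 2 lands earlier by 14 hours 15 minutes.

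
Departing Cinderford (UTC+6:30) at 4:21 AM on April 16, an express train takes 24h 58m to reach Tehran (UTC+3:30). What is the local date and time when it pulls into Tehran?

Convert departure to UTC: 4:21 AM − 6:30 = 9:51 PM UTC on Apr 15.
Add 24 hours 58 minutes travel time → 10:49 PM UTC (Apr 16).
Tehran is UTC+3:30, so local arrival = 10:49 PM + 3:30 = 2:19 AM on Apr 17.

2:19 AM on Apr 17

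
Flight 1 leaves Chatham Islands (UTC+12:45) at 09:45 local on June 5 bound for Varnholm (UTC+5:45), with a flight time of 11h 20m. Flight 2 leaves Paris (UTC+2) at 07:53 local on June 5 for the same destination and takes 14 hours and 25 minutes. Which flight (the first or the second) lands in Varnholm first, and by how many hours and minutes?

the first, by 11 hours 58 minutes

Flight 1 in UTC: 09:45 − 12:45 = 21:00 on Jun 4.
+11 hours 20 minutes → arrive 08:20 UTC on Jun 5.
Flight 2 in UTC: 07:53 − 2:00 = 05:53 on Jun 5.
+14 hours 25 minutes → arrive 20:18 UTC on Jun 5.
Flight 1 lands earlier by 11 hours 58 minutes.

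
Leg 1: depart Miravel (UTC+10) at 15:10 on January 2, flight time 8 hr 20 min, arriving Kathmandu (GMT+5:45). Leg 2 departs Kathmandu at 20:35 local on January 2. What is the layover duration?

Convert departure to UTC: 15:10 − 10:00 = 05:10 UTC on Jan 2.
Add 8 hours 20 minutes flight time → 13:30 UTC.
Kathmandu is UTC+5:45, so local arrival = 13:30 + 5:45 = 19:15 on Jan 2.
Layover = 20:35 − 19:15 = 1 hour 20 minutes.

1 hour 20 minutes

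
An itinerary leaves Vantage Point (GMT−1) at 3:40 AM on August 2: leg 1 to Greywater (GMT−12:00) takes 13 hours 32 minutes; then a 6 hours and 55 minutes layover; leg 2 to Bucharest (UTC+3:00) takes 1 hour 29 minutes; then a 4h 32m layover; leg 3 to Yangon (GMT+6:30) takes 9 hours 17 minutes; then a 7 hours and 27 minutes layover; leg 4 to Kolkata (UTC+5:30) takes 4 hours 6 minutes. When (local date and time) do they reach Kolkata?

9:28 AM on Aug 4

Convert departure to UTC: 3:40 AM + 1:00 = 4:40 AM UTC on Aug 2.
Add 13 hours 32 minutes leg 1 → 6:12 PM UTC.
Add 6 hours 55 minutes layover in Greywater → 1:07 AM UTC (Aug 3).
Add 1 hour and 29 minutes leg 2 → 2:36 AM UTC.
Add 4 hours 32 minutes layover in Bucharest → 7:08 AM UTC.
Add 9 hours 17 minutes leg 3 → 4:25 PM UTC.
Add 7 hours 27 minutes layover in Yangon → 11:52 PM UTC.
Add 4 hours and 6 minutes leg 4 → 3:58 AM UTC (Aug 4).
Kolkata is UTC+5:30, so local arrival = 3:58 AM + 5:30 = 9:28 AM on Aug 4.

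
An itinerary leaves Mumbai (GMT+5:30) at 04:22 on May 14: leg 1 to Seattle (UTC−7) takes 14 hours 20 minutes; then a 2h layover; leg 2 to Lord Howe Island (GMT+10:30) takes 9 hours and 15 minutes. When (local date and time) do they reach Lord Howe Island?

10:57 on May 15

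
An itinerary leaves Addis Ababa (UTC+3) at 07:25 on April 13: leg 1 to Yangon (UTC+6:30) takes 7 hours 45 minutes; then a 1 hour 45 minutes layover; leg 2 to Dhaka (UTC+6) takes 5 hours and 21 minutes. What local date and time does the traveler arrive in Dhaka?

Convert departure to UTC: 07:25 − 3:00 = 04:25 UTC on Apr 13.
Add 7 hours 45 minutes leg 1 → 12:10 UTC.
Add 1 hour and 45 minutes layover in Yangon → 13:55 UTC.
Add 5 hours 21 minutes leg 2 → 19:16 UTC.
Dhaka is UTC+6:00, so local arrival = 19:16 + 6:00 = 01:16 on Apr 14.

01:16 on Apr 14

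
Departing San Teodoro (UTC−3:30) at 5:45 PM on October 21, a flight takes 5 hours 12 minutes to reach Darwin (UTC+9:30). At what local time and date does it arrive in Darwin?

Convert departure to UTC: 5:45 PM + 3:30 = 9:15 PM UTC on Oct 21.
Add 5 hours and 12 minutes travel time → 2:27 AM UTC (Oct 22).
Darwin is UTC+9:30, so local arrival = 2:27 AM + 9:30 = 11:57 AM on Oct 22.

11:57 AM on October 22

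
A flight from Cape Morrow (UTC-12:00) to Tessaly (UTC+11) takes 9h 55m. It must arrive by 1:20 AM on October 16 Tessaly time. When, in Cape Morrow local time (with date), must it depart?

Target arrival in UTC: 1:20 AM − 11:00 = 2:20 PM on Oct 15.
Subtract 9 hours 55 minutes → departure 4:25 AM UTC on Oct 15.
Cape Morrow is UTC−12:00: 4:25 AM − 12:00 = 4:25 PM on Oct 14.

4:25 PM on October 14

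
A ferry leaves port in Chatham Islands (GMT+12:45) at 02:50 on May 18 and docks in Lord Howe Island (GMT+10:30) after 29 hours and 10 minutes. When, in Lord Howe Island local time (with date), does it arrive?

05:45 on May 19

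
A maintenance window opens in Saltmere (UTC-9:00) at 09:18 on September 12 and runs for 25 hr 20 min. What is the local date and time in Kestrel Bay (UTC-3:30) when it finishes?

16:08 on September 13

Convert start to UTC: 09:18 + 9:00 = 18:18 UTC on Sep 12.
Add 25 hours and 20 minutes duration → 19:38 UTC (Sep 13).
Kestrel Bay is UTC−3:30, so local end time = 19:38 − 3:30 = 16:08 on Sep 13.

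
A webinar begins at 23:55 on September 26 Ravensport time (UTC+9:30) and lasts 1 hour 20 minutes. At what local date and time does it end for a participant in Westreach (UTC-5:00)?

Westreach is 14:30 behind Ravensport.
After 1 hour 20 minutes it is 01:15 (Sep 27) in Ravensport.
Shift by the zone difference: 01:15 − 14:30 = 10:45 on Sep 26 in Westreach.

10:45 on Sep 26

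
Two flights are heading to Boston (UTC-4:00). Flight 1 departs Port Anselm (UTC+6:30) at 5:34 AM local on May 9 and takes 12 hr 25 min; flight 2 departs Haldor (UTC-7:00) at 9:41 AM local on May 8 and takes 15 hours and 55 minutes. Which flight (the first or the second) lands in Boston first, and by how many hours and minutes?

Flight 1 in UTC: 5:34 AM − 6:30 = 11:04 PM on May 8.
+12 hours and 25 minutes → arrive 11:29 AM UTC on May 9.
Flight 2 in UTC: 9:41 AM + 7:00 = 4:41 PM on May 8.
+15 hours and 55 minutes → arrive 8:36 AM UTC on May 9.
Flight 2 lands earlier by 2 hours 53 minutes.

the second, by 2 hours 53 minutes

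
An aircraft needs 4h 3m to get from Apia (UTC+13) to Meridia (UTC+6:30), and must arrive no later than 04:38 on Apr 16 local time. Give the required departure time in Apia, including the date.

Target arrival in UTC: 04:38 − 6:30 = 22:08 on Apr 15.
Subtract 4 hours 3 minutes → departure 18:05 UTC on Apr 15.
Apia is UTC+13:00: 18:05 + 13:00 = 07:05 on Apr 16.

07:05 on April 16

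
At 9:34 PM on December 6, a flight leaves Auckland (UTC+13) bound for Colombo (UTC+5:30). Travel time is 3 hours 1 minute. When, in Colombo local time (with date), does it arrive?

Convert departure to UTC: 9:34 PM − 13:00 = 8:34 AM UTC on Dec 6.
Add 3 hours and 1 minute travel time → 11:35 AM UTC.
Colombo is UTC+5:30, so local arrival = 11:35 AM + 5:30 = 5:05 PM on Dec 6.

5:05 PM on December 6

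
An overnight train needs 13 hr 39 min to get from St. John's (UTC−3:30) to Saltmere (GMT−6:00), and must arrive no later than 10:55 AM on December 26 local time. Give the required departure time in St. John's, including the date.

11:46 PM on December 25

Target arrival in UTC: 10:55 AM + 6:00 = 4:55 PM on Dec 26.
Subtract 13 hours 39 minutes → departure 3:16 AM UTC on Dec 26.
St. John's is UTC−3:30: 3:16 AM − 3:30 = 11:46 PM on Dec 25.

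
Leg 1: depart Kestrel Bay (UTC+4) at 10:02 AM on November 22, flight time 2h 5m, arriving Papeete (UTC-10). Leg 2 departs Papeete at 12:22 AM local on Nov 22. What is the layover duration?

Convert departure to UTC: 10:02 AM − 4:00 = 6:02 AM UTC on Nov 22.
Add 2 hours 5 minutes flight time → 8:07 AM UTC.
Papeete is UTC−10:00, so local arrival = 8:07 AM − 10:00 = 10:07 PM on Nov 21.
Layover = 12:22 AM − 10:07 PM (+1 day) = 2 hours 15 minutes.

2 hours 15 minutes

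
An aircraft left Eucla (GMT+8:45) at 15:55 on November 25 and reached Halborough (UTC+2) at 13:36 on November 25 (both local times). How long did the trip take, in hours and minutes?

4 hours 26 minutes

Halborough is 6:45 behind Eucla.
Clock-face elapsed time (ignoring zones) is −2 hours 19 minutes.
Actual elapsed = −2 hours 19 minutes + 6:45 = 4 hours 26 minutes.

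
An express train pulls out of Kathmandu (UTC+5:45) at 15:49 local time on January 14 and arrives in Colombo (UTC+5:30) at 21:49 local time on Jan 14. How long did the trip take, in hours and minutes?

6 hours 15 minutes

Colombo is 0:15 behind Kathmandu.
Clock-face elapsed time (ignoring zones) is 6 hours.
Actual elapsed = 6 hours + 0:15 = 6 hours 15 minutes.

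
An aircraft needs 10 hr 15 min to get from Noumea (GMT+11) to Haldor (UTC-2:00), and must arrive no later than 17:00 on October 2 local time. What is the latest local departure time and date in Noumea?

19:45 on October 2

Target arrival in UTC: 17:00 + 2:00 = 19:00 on Oct 2.
Subtract 10 hours and 15 minutes → departure 08:45 UTC on Oct 2.
Noumea is UTC+11:00: 08:45 + 11:00 = 19:45 on Oct 2.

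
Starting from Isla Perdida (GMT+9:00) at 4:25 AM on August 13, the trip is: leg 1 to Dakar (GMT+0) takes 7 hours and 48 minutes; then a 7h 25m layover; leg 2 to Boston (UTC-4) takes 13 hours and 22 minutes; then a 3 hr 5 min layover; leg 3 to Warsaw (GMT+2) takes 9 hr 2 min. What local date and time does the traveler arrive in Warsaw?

2:07 PM on Aug 14

Convert departure to UTC: 4:25 AM − 9:00 = 7:25 PM UTC on Aug 12.
Add 7 hours 48 minutes leg 1 → 3:13 AM UTC (Aug 13).
Add 7 hours 25 minutes layover in Dakar → 10:38 AM UTC.
Add 13 hours 22 minutes leg 2 → 12:00 AM UTC (Aug 14).
Add 3 hours 5 minutes layover in Boston → 3:05 AM UTC.
Add 9 hours 2 minutes leg 3 → 12:07 PM UTC.
Warsaw is UTC+2:00, so local arrival = 12:07 PM + 2:00 = 2:07 PM on Aug 14.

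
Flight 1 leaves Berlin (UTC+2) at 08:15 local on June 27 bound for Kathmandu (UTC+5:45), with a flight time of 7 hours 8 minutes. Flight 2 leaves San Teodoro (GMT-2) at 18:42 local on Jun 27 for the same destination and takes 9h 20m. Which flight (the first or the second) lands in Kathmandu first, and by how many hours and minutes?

the first, by 16 hours 39 minutes

Flight 1 in UTC: 08:15 − 2:00 = 06:15 on Jun 27.
+7 hours 8 minutes → arrive 13:23 UTC on Jun 27.
Flight 2 in UTC: 18:42 + 2:00 = 20:42 on Jun 27.
+9 hours 20 minutes → arrive 06:02 UTC on Jun 28.
Flight 1 lands earlier by 16 hours 39 minutes.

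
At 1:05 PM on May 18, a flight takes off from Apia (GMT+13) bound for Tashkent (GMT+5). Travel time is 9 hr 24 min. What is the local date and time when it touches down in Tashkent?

Convert departure to UTC: 1:05 PM − 13:00 = 12:05 AM UTC on May 18.
Add 9 hours and 24 minutes travel time → 9:29 AM UTC.
Tashkent is UTC+5:00, so local arrival = 9:29 AM + 5:00 = 2:29 PM on May 18.

2:29 PM on May 18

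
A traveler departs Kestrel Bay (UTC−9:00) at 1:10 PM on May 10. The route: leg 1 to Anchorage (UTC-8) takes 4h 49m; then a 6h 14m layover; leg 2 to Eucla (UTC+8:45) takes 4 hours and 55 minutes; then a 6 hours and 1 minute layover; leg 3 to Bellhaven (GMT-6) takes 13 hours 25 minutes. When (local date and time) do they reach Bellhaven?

3:34 AM on May 12

Convert departure to UTC: 1:10 PM + 9:00 = 10:10 PM UTC on May 10.
Add 4 hours 49 minutes leg 1 → 2:59 AM UTC (May 11).
Add 6 hours and 14 minutes layover in Anchorage → 9:13 AM UTC.
Add 4 hours 55 minutes leg 2 → 2:08 PM UTC.
Add 6 hours and 1 minute layover in Eucla → 8:09 PM UTC.
Add 13 hours 25 minutes leg 3 → 9:34 AM UTC (May 12).
Bellhaven is UTC−6:00, so local arrival = 9:34 AM − 6:00 = 3:34 AM on May 12.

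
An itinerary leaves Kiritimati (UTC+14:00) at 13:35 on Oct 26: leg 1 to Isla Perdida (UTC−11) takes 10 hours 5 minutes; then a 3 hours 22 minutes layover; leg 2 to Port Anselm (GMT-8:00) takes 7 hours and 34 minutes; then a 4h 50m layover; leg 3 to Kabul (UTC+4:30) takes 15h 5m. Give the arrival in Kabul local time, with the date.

Convert departure to UTC: 13:35 − 14:00 = 23:35 UTC on Oct 25.
Add 10 hours and 5 minutes leg 1 → 09:40 UTC (Oct 26).
Add 3 hours 22 minutes layover in Isla Perdida → 13:02 UTC.
Add 7 hours and 34 minutes leg 2 → 20:36 UTC.
Add 4 hours and 50 minutes layover in Port Anselm → 01:26 UTC (Oct 27).
Add 15 hours and 5 minutes leg 3 → 16:31 UTC.
Kabul is UTC+4:30, so local arrival = 16:31 + 4:30 = 21:01 on Oct 27.

21:01 on October 27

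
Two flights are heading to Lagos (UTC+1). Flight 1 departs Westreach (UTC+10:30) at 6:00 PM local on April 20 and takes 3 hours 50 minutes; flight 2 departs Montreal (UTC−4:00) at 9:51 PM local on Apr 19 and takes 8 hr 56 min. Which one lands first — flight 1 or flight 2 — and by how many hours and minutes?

Flight 1 in UTC: 6:00 PM − 10:30 = 7:30 AM on Apr 20.
+3 hours 50 minutes → arrive 11:20 AM UTC on Apr 20.
Flight 2 in UTC: 9:51 PM + 4:00 = 1:51 AM on Apr 20.
+8 hours and 56 minutes → arrive 10:47 AM UTC on Apr 20.
Flight 2 lands earlier by 33 minutes.

the second, by 33 minutes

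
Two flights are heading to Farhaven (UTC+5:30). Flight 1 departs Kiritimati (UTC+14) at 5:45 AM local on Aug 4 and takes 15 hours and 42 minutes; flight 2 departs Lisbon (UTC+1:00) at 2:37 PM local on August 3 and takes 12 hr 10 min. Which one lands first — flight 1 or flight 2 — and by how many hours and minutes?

Flight 1 in UTC: 5:45 AM − 14:00 = 3:45 PM on Aug 3.
+15 hours 42 minutes → arrive 7:27 AM UTC on Aug 4.
Flight 2 in UTC: 2:37 PM − 1:00 = 1:37 PM on Aug 3.
+12 hours 10 minutes → arrive 1:47 AM UTC on Aug 4.
Flight 2 lands earlier by 5 hours 40 minutes.

the second, by 5 hours 40 minutes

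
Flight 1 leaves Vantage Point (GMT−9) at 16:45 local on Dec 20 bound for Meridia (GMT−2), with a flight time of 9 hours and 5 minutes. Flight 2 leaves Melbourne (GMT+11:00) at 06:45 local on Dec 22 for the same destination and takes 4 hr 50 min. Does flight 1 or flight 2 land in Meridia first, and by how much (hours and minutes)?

the first, by 13 hours 45 minutes

Flight 1 in UTC: 16:45 + 9:00 = 01:45 on Dec 21.
+9 hours and 5 minutes → arrive 10:50 UTC on Dec 21.
Flight 2 in UTC: 06:45 − 11:00 = 19:45 on Dec 21.
+4 hours and 50 minutes → arrive 00:35 UTC on Dec 22.
Flight 1 lands earlier by 13 hours 45 minutes.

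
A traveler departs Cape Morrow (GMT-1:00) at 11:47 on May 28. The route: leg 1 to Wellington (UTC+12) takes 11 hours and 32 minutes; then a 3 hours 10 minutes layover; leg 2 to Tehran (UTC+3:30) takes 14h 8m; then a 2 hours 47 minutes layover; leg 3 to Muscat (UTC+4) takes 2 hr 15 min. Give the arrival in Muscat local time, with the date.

Convert departure to UTC: 11:47 + 1:00 = 12:47 UTC on May 28.
Add 11 hours 32 minutes leg 1 → 00:19 UTC (May 29).
Add 3 hours 10 minutes layover in Wellington → 03:29 UTC.
Add 14 hours and 8 minutes leg 2 → 17:37 UTC.
Add 2 hours and 47 minutes layover in Tehran → 20:24 UTC.
Add 2 hours and 15 minutes leg 3 → 22:39 UTC.
Muscat is UTC+4:00, so local arrival = 22:39 + 4:00 = 02:39 on May 30.

02:39 on May 30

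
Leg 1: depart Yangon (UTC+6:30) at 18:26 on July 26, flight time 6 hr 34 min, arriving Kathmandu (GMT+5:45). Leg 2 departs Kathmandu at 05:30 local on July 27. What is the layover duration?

5 hours 15 minutes

Convert departure to UTC: 18:26 − 6:30 = 11:56 UTC on Jul 26.
Add 6 hours and 34 minutes flight time → 18:30 UTC.
Kathmandu is UTC+5:45, so local arrival = 18:30 + 5:45 = 00:15 on Jul 27.
Layover = 05:30 − 00:15 = 5 hours 15 minutes.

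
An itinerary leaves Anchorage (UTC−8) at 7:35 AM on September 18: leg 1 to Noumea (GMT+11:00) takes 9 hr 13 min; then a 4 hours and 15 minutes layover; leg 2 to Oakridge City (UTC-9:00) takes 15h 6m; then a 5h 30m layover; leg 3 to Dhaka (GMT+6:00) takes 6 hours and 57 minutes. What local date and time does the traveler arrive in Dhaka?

Convert departure to UTC: 7:35 AM + 8:00 = 3:35 PM UTC on Sep 18.
Add 9 hours 13 minutes leg 1 → 12:48 AM UTC (Sep 19).
Add 4 hours 15 minutes layover in Noumea → 5:03 AM UTC.
Add 15 hours and 6 minutes leg 2 → 8:09 PM UTC.
Add 5 hours and 30 minutes layover in Oakridge City → 1:39 AM UTC (Sep 20).
Add 6 hours 57 minutes leg 3 → 8:36 AM UTC.
Dhaka is UTC+6:00, so local arrival = 8:36 AM + 6:00 = 2:36 PM on Sep 20.

2:36 PM on Sep 20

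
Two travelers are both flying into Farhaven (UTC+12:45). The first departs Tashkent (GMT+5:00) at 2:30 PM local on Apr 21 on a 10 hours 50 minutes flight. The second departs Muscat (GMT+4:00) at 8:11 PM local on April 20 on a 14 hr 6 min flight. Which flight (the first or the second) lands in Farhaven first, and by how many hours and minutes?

Flight 1 in UTC: 2:30 PM − 5:00 = 9:30 AM on Apr 21.
+10 hours 50 minutes → arrive 8:20 PM UTC on Apr 21.
Flight 2 in UTC: 8:11 PM − 4:00 = 4:11 PM on Apr 20.
+14 hours 6 minutes → arrive 6:17 AM UTC on Apr 21.
Flight 2 lands earlier by 14 hours 3 minutes.

the second, by 14 hours 3 minutes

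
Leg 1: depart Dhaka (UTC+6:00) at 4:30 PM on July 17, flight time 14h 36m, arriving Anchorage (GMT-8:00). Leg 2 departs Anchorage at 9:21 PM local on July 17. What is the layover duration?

4 hours 15 minutes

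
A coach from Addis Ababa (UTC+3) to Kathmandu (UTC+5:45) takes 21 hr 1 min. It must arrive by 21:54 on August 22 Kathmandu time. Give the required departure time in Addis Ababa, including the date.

Target arrival in UTC: 21:54 − 5:45 = 16:09 on Aug 22.
Subtract 21 hours and 1 minute → departure 19:08 UTC on Aug 21.
Addis Ababa is UTC+3:00: 19:08 + 3:00 = 22:08 on Aug 21.

22:08 on Aug 21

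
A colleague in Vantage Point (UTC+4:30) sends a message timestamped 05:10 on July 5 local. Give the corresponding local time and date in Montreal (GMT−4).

In UTC: 05:10 − 4:30 = 00:40 on Jul 5.
Montreal is UTC−4:00: 00:40 − 4:00 = 20:40 on Jul 4.

20:40 on July 4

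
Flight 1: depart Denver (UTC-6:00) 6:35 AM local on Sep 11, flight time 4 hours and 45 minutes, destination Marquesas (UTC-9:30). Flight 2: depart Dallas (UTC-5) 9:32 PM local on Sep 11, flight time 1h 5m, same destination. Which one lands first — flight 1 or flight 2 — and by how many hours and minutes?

the first, by 10 hours 17 minutes

Flight 1 in UTC: 6:35 AM + 6:00 = 12:35 PM on Sep 11.
+4 hours and 45 minutes → arrive 5:20 PM UTC on Sep 11.
Flight 2 in UTC: 9:32 PM + 5:00 = 2:32 AM on Sep 12.
+1 hour 5 minutes → arrive 3:37 AM UTC on Sep 12.
Flight 1 lands earlier by 10 hours 17 minutes.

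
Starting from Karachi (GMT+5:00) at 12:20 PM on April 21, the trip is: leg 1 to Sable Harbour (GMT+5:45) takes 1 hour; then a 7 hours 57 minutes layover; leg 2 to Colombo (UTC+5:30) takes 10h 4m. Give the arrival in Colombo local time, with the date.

Convert departure to UTC: 12:20 PM − 5:00 = 7:20 AM UTC on Apr 21.
Add 1 hour leg 1 → 8:20 AM UTC.
Add 7 hours and 57 minutes layover in Sable Harbour → 4:17 PM UTC.
Add 10 hours 4 minutes leg 2 → 2:21 AM UTC (Apr 22).
Colombo is UTC+5:30, so local arrival = 2:21 AM + 5:30 = 7:51 AM on Apr 22.

7:51 AM on Apr 22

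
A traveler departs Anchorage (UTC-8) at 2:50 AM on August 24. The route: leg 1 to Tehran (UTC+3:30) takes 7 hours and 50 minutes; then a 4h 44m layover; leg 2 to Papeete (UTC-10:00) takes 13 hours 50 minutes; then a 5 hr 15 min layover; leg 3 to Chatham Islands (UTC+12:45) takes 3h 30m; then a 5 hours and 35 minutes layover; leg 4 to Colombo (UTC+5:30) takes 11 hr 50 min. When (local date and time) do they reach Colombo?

Convert departure to UTC: 2:50 AM + 8:00 = 10:50 AM UTC on Aug 24.
Add 7 hours 50 minutes leg 1 → 6:40 PM UTC.
Add 4 hours and 44 minutes layover in Tehran → 11:24 PM UTC.
Add 13 hours 50 minutes leg 2 → 1:14 PM UTC (Aug 25).
Add 5 hours 15 minutes layover in Papeete → 6:29 PM UTC.
Add 3 hours and 30 minutes leg 3 → 9:59 PM UTC.
Add 5 hours 35 minutes layover in Chatham Islands → 3:34 AM UTC (Aug 26).
Add 11 hours 50 minutes leg 4 → 3:24 PM UTC.
Colombo is UTC+5:30, so local arrival = 3:24 PM + 5:30 = 8:54 PM on Aug 26.

8:54 PM on August 26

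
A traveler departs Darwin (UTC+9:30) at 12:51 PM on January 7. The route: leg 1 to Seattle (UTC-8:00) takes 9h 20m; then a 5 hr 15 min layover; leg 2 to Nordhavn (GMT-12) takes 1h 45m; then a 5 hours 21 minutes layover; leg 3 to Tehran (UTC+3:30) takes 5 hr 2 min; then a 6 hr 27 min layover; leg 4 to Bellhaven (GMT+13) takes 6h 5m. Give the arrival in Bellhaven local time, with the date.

Convert departure to UTC: 12:51 PM − 9:30 = 3:21 AM UTC on Jan 7.
Add 9 hours and 20 minutes leg 1 → 12:41 PM UTC.
Add 5 hours and 15 minutes layover in Seattle → 5:56 PM UTC.
Add 1 hour and 45 minutes leg 2 → 7:41 PM UTC.
Add 5 hours and 21 minutes layover in Nordhavn → 1:02 AM UTC (Jan 8).
Add 5 hours 2 minutes leg 3 → 6:04 AM UTC.
Add 6 hours and 27 minutes layover in Tehran → 12:31 PM UTC.
Add 6 hours 5 minutes leg 4 → 6:36 PM UTC.
Bellhaven is UTC+13:00, so local arrival = 6:36 PM + 13:00 = 7:36 AM on Jan 9.

7:36 AM on January 9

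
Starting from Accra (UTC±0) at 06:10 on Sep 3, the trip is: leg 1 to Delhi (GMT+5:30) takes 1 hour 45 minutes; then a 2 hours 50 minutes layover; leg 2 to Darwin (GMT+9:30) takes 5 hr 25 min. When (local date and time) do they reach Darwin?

Accra is at UTC+0, so departure is already 06:10 UTC on Sep 3.
Add 1 hour and 45 minutes leg 1 → 07:55 UTC.
Add 2 hours 50 minutes layover in Delhi → 10:45 UTC.
Add 5 hours and 25 minutes leg 2 → 16:10 UTC.
Darwin is UTC+9:30, so local arrival = 16:10 + 9:30 = 01:40 on Sep 4.

01:40 on Sep 4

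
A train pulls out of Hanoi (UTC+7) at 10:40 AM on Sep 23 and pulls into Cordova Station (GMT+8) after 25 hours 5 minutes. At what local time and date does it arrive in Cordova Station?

Convert departure to UTC: 10:40 AM − 7:00 = 3:40 AM UTC on Sep 23.
Add 25 hours and 5 minutes travel time → 4:45 AM UTC (Sep 24).
Cordova Station is UTC+8:00, so local arrival = 4:45 AM + 8:00 = 12:45 PM on Sep 24.

12:45 PM on September 24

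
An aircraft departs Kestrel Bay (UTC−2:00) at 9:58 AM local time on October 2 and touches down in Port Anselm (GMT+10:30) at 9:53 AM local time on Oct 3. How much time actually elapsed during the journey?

11 hours 25 minutes

Departure in UTC: 9:58 AM + 2:00 = 11:58 AM on Oct 2.
Arrival in UTC: 9:53 AM − 10:30 = 11:23 PM on Oct 2.
Elapsed = 11:23 PM − 11:58 AM = 11 hours 25 minutes.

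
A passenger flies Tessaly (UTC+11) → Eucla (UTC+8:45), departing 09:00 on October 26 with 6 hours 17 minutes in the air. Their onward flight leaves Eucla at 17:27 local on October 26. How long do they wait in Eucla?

4 hours 25 minutes

Convert departure to UTC: 09:00 − 11:00 = 22:00 UTC on Oct 25.
Add 6 hours and 17 minutes flight time → 04:17 UTC (Oct 26).
Eucla is UTC+8:45, so local arrival = 04:17 + 8:45 = 13:02 on Oct 26.
Layover = 17:27 − 13:02 = 4 hours 25 minutes.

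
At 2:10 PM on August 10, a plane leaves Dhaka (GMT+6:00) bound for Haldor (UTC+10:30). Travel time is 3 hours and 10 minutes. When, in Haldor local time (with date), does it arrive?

Haldor is 4:30 ahead of Dhaka.
After 3 hours 10 minutes it is 5:20 PM in Dhaka.
Shift by the zone difference: 5:20 PM + 4:30 = 9:50 PM on Aug 10 in Haldor.

9:50 PM on August 10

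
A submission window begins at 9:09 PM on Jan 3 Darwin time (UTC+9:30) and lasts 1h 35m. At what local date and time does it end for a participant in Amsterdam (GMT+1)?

2:14 PM on January 3

Convert start to UTC: 9:09 PM − 9:30 = 11:39 AM UTC on Jan 3.
Add 1 hour 35 minutes duration → 1:14 PM UTC.
Amsterdam is UTC+1:00, so local end time = 1:14 PM + 1:00 = 2:14 PM on Jan 3.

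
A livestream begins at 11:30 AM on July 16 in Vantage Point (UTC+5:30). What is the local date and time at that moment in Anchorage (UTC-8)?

10:00 PM on Jul 15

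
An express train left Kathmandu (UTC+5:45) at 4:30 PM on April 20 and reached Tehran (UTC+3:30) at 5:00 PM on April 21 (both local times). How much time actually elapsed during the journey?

Departure in UTC: 4:30 PM − 5:45 = 10:45 AM on Apr 20.
Arrival in UTC: 5:00 PM − 3:30 = 1:30 PM on Apr 21.
Elapsed = 1:30 PM − 10:45 AM (+1 day) = 26 hours 45 minutes.

26 hours 45 minutes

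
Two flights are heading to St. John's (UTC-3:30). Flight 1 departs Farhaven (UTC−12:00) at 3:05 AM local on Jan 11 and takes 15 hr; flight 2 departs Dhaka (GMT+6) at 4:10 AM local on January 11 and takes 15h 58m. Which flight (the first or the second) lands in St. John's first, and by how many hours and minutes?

Flight 1 in UTC: 3:05 AM + 12:00 = 3:05 PM on Jan 11.
+15 hours → arrive 6:05 AM UTC on Jan 12.
Flight 2 in UTC: 4:10 AM − 6:00 = 10:10 PM on Jan 10.
+15 hours and 58 minutes → arrive 2:08 PM UTC on Jan 11.
Flight 2 lands earlier by 15 hours 57 minutes.

the second, by 15 hours 57 minutes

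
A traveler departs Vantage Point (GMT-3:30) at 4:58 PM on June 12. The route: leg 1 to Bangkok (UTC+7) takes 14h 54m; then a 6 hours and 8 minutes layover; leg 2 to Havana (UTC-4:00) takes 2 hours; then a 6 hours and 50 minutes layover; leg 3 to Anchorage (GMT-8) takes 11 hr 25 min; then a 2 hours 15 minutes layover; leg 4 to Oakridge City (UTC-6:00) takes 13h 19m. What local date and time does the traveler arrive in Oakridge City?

11:19 PM on June 14

Convert departure to UTC: 4:58 PM + 3:30 = 8:28 PM UTC on Jun 12.
Add 14 hours and 54 minutes leg 1 → 11:22 AM UTC (Jun 13).
Add 6 hours 8 minutes layover in Bangkok → 5:30 PM UTC.
Add 2 hours leg 2 → 7:30 PM UTC.
Add 6 hours and 50 minutes layover in Havana → 2:20 AM UTC (Jun 14).
Add 11 hours and 25 minutes leg 3 → 1:45 PM UTC.
Add 2 hours 15 minutes layover in Anchorage → 4:00 PM UTC.
Add 13 hours 19 minutes leg 4 → 5:19 AM UTC (Jun 15).
Oakridge City is UTC−6:00, so local arrival = 5:19 AM − 6:00 = 11:19 PM on Jun 14.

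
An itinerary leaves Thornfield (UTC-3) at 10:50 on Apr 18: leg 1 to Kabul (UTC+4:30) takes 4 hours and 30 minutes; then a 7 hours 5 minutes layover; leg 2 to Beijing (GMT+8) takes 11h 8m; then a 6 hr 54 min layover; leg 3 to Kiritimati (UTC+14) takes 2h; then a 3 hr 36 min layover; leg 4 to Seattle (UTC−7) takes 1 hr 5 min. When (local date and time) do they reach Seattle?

Convert departure to UTC: 10:50 + 3:00 = 13:50 UTC on Apr 18.
Add 4 hours 30 minutes leg 1 → 18:20 UTC.
Add 7 hours 5 minutes layover in Kabul → 01:25 UTC (Apr 19).
Add 11 hours and 8 minutes leg 2 → 12:33 UTC.
Add 6 hours and 54 minutes layover in Beijing → 19:27 UTC.
Add 2 hours leg 3 → 21:27 UTC.
Add 3 hours and 36 minutes layover in Kiritimati → 01:03 UTC (Apr 20).
Add 1 hour and 5 minutes leg 4 → 02:08 UTC.
Seattle is UTC−7:00, so local arrival = 02:08 − 7:00 = 19:08 on Apr 19.

19:08 on April 19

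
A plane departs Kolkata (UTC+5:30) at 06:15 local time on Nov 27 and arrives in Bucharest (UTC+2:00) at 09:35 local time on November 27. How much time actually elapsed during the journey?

Departure in UTC: 06:15 − 5:30 = 00:45 on Nov 27.
Arrival in UTC: 09:35 − 2:00 = 07:35 on Nov 27.
Elapsed = 07:35 − 00:45 = 6 hours 50 minutes.

6 hours 50 minutes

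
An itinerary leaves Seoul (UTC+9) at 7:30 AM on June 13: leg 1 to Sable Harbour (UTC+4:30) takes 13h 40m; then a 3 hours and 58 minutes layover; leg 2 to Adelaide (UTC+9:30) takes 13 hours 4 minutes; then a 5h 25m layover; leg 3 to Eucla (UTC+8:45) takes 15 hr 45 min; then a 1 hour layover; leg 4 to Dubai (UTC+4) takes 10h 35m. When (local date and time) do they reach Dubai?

Convert departure to UTC: 7:30 AM − 9:00 = 10:30 PM UTC on Jun 12.
Add 13 hours and 40 minutes leg 1 → 12:10 PM UTC (Jun 13).
Add 3 hours and 58 minutes layover in Sable Harbour → 4:08 PM UTC.
Add 13 hours and 4 minutes leg 2 → 5:12 AM UTC (Jun 14).
Add 5 hours 25 minutes layover in Adelaide → 10:37 AM UTC.
Add 15 hours 45 minutes leg 3 → 2:22 AM UTC (Jun 15).
Add 1 hour layover in Eucla → 3:22 AM UTC.
Add 10 hours and 35 minutes leg 4 → 1:57 PM UTC.
Dubai is UTC+4:00, so local arrival = 1:57 PM + 4:00 = 5:57 PM on Jun 15.

5:57 PM on June 15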